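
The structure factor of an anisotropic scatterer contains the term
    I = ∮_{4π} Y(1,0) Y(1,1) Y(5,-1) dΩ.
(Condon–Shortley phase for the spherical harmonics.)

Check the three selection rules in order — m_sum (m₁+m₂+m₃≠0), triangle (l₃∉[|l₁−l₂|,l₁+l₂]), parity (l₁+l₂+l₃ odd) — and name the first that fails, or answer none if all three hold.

triangle

Σmᵢ = 0  ✓
l₃∈[|l₁−l₂|,l₁+l₂]=[0,2], have l₃=5  ✗
Σlᵢ = 7 ⇒ odd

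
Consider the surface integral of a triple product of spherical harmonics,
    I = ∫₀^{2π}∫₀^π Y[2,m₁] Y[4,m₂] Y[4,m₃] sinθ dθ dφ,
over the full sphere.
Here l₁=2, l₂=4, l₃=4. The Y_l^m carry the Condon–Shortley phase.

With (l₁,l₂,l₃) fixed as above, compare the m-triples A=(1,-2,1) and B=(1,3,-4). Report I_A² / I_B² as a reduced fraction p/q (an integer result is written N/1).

81/196

Same 2,4,4: normalisation and zero-m 3j drop out of the ratio.
A: Δ: 2! 2! 6! / 11! → 1/13860; sum: t=0:+1/96 t=1:−1/240 = 1/160; 3j²(2 4 4; 1 -2 1) = Δ·Π!·Σ² = 27/1540  (sign -1)
B: Δ: 2! 2! 6! / 11! → 1/13860; sum: t=1:−1/1440 = -1/1440; 3j²(2 4 4; 1 3 -4) = Δ·Π!·Σ² = 7/165  (sign -1)
I_A²/I_B² = (27/1540)/(7/165) = 81/196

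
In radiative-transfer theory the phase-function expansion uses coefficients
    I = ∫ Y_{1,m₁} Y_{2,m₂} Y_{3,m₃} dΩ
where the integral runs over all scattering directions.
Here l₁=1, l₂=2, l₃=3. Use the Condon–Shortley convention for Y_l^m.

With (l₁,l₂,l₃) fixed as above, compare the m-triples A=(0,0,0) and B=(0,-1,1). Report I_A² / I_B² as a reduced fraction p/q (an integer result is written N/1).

Same 1,2,3: normalisation and zero-m 3j drop out of the ratio.
A: Δ: 0! 2! 4! / 7! → 1/105; sum: t=0:+1/4 = 1/4; 3j²(1 2 3; 0 0 0) = Δ·Π!·Σ² = 3/35  (sign -1)
B: Δ: 0! 2! 4! / 7! → 1/105; sum: t=0:+1/6 = 1/6; 3j²(1 2 3; 0 -1 1) = Δ·Π!·Σ² = 8/105  (sign +1)
I_A²/I_B² = (3/35)/(8/105) = 9/8

9/8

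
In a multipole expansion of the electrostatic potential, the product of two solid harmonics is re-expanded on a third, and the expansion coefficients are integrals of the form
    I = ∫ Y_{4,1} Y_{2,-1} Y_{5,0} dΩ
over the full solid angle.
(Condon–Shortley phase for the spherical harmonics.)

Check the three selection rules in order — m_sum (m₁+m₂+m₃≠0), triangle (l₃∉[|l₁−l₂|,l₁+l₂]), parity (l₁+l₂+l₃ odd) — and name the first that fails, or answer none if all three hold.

m₁+m₂+m₃ = 1 − 1 + 0 = 0  ✓
triangle: |4−2|=2 ≤ l₃=5 ≤ 4+2=6  ✓
parity: l₁+l₂+l₃ = 11 is odd  ✗

parity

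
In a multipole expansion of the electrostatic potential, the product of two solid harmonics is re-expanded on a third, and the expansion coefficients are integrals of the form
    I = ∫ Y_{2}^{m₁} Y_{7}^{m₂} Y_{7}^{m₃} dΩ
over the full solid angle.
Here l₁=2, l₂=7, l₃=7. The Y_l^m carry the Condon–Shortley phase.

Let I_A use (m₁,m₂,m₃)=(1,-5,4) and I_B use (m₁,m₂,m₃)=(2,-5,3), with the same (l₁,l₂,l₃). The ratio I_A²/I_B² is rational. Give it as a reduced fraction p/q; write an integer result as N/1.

Shared (l₁,l₂,l₃)=(2,7,7): N and (l;000)² cancel in I_A²/I_B².
A: Δ = 2!·2!·12!/17! = 1/185640; Racah Σ t=0..1: t=0:+1/14515200 t=1:−1/79833600 = 1/17740800; ⇒ 3j(2 7 7; 1 -5 4)² = 729/30940, sgn -1
B: Δ = 2!·2!·12!/17! = 1/185640; Racah Σ t=0..0: t=0:+1/29030400 = 1/29030400; ⇒ 3j(2 7 7; 2 -5 3)² = 99/7735, sgn +1
I_A²/I_B² = (729/30940)/(99/7735) = 81/44

81/44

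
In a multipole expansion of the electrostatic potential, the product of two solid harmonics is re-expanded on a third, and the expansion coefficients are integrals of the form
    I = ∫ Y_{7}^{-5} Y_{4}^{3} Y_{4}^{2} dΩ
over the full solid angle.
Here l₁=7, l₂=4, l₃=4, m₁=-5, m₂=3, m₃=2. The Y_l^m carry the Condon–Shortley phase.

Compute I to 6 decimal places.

0.000000

Σlᵢ=15 odd — θ-integrand is odd under cosθ→−cosθ; I=0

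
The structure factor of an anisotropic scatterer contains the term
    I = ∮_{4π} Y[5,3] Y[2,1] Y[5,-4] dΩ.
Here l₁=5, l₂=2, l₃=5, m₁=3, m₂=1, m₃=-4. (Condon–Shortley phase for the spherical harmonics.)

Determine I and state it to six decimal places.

0.196098

Rules hold: Σm=0, L=12 even, 3≤5≤7.
N = 11·5·11 = 605
Δ = 2!·8!·2!/13! = 1/38610
Racah Σ t=0..2: t=0:+1/2880 t=1:−1/576 t=2:+1/2880 = -1/960
⇒ 3j(5 2 5; 0 0 0)² = 10/429, sgn +1
Racah Σ t=1..2: t=1:−1/10080 t=2:+1/80640 = -1/11520
⇒ 3j(5 2 5; 3 1 -4)² = 49/1430, sgn +1
4πI² = N·(3j₀)²·(3jₘ)² = 245/507
I = +1·√(0.483235/4π) = 0.19609844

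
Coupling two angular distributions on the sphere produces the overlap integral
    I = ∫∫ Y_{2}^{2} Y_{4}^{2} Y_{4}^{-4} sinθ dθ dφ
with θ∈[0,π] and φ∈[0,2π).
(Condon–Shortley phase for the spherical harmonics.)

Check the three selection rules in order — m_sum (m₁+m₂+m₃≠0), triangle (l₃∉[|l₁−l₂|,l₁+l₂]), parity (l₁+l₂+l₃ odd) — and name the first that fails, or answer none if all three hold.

m₁+m₂+m₃ = 2 + 2 − 4 = 0  ✓
triangle: |2−4|=2 ≤ l₃=4 ≤ 2+4=6  ✓
parity: l₁+l₂+l₃ = 10 is even  ✓

none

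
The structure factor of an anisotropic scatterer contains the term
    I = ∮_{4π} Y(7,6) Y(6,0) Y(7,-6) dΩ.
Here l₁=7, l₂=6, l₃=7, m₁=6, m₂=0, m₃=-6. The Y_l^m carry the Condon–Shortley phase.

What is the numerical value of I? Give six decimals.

m-sum 0 ✓  L=20 even ✓  1≤7≤13 ✓
Π(2lᵢ+1) = 15×13×15 = 2925
triangle coeff Δ(7,6,7) = 1/2444321880
Σ_t [0,6]: t=0:+1/2612736000 t=1:−1/20736000 t=2:+1/1658880 t=3:−1/746496 t=4:+1/1658880 t=5:−1/20736000 t=6:+1/2612736000 = -1/4354560
(3j)²=1000/138567 [(7 6 7; 0 0 0)], sign=+1
Σ_t [0,1]: t=0:+1/2612736000 t=1:−1/580608000 = -1/746496000
(3j)²=143/9690 [(7 6 7; 6 0 -6)], sign=+1
⇒ 4πI² = 32500/104329
I = (+1)√(32500/104329/(4π)) = 0.15744694

0.157447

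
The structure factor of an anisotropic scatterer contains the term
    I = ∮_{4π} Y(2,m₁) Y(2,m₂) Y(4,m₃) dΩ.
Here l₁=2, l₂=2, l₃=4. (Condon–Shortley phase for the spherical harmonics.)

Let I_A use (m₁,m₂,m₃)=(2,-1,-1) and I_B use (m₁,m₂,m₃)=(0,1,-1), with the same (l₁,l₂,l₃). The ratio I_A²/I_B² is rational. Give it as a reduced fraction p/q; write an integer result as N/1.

1/6

Shared (l₁,l₂,l₃)=(2,2,4): N and (l;000)² cancel in I_A²/I_B².
A: Δ = 0!·4!·4!/9! = 1/630; Racah Σ t=0..0: t=0:+1/144 = 1/144; ⇒ 3j(2 2 4; 2 -1 -1)² = 1/126, sgn -1
B: Δ = 0!·4!·4!/9! = 1/630; Racah Σ t=0..0: t=0:+1/24 = 1/24; ⇒ 3j(2 2 4; 0 1 -1)² = 1/21, sgn -1
I_A²/I_B² = (1/126)/(1/21) = 1/6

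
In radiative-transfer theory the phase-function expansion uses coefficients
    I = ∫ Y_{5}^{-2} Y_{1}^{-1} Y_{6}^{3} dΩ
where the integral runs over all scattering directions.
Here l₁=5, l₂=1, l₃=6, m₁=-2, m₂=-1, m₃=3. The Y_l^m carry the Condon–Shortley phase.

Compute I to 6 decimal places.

Rules hold: Σm=0, L=12 even, 4≤6≤6.
N = 11·3·13 = 429
Δ = 0!·10!·2!/13! = 1/858
Racah Σ t=0..0: t=0:+1/14400 = 1/14400
⇒ 3j(5 1 6; 0 0 0)² = 6/143, sgn +1
Racah Σ t=0..0: t=0:+1/60480 = 1/60480
⇒ 3j(5 1 6; -2 -1 3)² = 6/143, sgn -1
4πI² = N·(3j₀)²·(3jₘ)² = 108/143
I = -1·√(0.755245/4π) = -0.24515397

-0.245154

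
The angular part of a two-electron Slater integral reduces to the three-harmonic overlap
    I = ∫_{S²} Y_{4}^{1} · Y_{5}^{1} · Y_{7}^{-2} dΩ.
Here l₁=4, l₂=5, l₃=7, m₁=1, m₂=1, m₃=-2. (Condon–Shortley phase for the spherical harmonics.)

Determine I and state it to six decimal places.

m-sum 0 ✓  L=16 even ✓  1≤7≤9 ✓
Π(2lᵢ+1) = 9×11×15 = 1485
triangle coeff Δ(4,5,7) = 1/6126120
Σ_t [0,2]: t=0:+1/69120 t=1:−1/20736 t=2:+1/69120 = -1/51840
(3j)²=280/21879 [(4 5 7; 0 0 0)], sign=+1
Σ_t [0,2]: t=0:+1/103680 t=1:−1/34560 t=2:+1/138240 = -1/82944
(3j)²=125/9724 [(4 5 7; 1 1 -2)], sign=+1
⇒ 4πI² = 131250/537251
I = (+1)√(131250/537251/(4π)) = 0.13942996

0.139430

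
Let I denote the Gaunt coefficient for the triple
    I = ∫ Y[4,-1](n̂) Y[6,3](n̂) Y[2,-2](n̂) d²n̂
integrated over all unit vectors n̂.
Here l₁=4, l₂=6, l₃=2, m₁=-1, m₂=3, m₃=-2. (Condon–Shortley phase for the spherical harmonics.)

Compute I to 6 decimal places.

-0.178526

Rules hold: Σm=0, L=12 even, 2≤2≤10.
N = 9·13·5 = 585
Δ = 8!·0!·4!/13! = 1/6435
Racah Σ t=4..4: t=4:+1/2304 = 1/2304
⇒ 3j(4 6 2; 0 0 0)² = 5/143, sgn +1
Racah Σ t=5..5: t=5:−1/17280 = -1/17280
⇒ 3j(4 6 2; -1 3 -2)² = 14/715, sgn -1
4πI² = N·(3j₀)²·(3jₘ)² = 630/1573
I = -1·√(0.400509/4π) = -0.17852580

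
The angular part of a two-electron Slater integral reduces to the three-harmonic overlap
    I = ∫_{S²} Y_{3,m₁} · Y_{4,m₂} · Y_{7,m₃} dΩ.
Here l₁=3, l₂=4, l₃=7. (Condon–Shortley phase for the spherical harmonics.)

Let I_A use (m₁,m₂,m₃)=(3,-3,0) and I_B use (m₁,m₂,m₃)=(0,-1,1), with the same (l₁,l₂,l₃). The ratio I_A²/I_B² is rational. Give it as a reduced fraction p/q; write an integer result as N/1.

1/160

l's match ⇒ only the (l;m) 3-j factors differ between A and B.
A: triangle coeff Δ(3,4,7) = 1/45045; Σ_t [0,0]: t=0:+1/3628800 = 1/3628800; (3j)²=1/6435 [(3 4 7; 3 -3 0)], sign=-1
B: triangle coeff Δ(3,4,7) = 1/45045; Σ_t [0,0]: t=0:+1/25920 = 1/25920; (3j)²=32/1287 [(3 4 7; 0 -1 1)], sign=+1
I_A²/I_B² = (1/6435)/(32/1287) = 1/160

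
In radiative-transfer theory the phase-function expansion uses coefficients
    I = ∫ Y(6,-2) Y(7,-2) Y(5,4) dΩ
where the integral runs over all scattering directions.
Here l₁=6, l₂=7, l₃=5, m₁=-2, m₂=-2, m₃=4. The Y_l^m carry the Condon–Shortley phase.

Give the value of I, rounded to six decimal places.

0.103719

Rules hold: Σm=0, L=18 even, 1≤5≤13.
N = 13·15·11 = 2145
Δ = 8!·4!·6!/19! = 1/174594420
Racah Σ t=2..6: t=2:+1/4147200 t=3:−1/207360 t=4:+1/82944 t=5:−1/207360 t=6:+1/4147200 = 1/345600
⇒ 3j(6 7 5; 0 0 0)² = 420/46189, sgn -1
Racah Σ t=4..5: t=4:+1/1658880 t=5:−1/3110400 = 7/24883200
⇒ 3j(6 7 5; -2 -2 4)² = 4802/692835, sgn -1
4πI² = N·(3j₀)²·(3jₘ)² = 2016840/14919047
I = +1·√(0.135186/4π) = 0.10371946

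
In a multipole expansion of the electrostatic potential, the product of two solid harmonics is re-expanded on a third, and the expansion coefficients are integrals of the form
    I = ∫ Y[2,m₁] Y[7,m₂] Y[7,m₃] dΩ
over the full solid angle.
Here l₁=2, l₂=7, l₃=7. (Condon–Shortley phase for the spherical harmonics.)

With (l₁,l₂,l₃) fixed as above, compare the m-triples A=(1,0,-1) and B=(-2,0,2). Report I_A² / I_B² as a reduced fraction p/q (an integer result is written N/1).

l's match ⇒ only the (l;m) 3-j factors differ between A and B.
A: triangle coeff Δ(2,7,7) = 1/185640; Σ_t [0,1]: t=0:+1/1209600 t=1:−1/1036800 = -1/7257600; (3j)²=1/2210 [(2 7 7; 1 0 -1)], sign=-1
B: triangle coeff Δ(2,7,7) = 1/185640; Σ_t [2,2]: t=2:+1/2419200 = 1/2419200; (3j)²=27/1105 [(2 7 7; -2 0 2)], sign=-1
I_A²/I_B² = (1/2210)/(27/1105) = 1/54

1/54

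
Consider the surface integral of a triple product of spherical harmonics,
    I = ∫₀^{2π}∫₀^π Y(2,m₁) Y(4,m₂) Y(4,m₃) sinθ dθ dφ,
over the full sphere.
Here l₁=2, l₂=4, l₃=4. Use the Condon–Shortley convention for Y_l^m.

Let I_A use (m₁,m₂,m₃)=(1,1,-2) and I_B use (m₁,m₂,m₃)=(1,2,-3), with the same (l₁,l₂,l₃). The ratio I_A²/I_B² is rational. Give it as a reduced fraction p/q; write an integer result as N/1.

81/175

Shared (l₁,l₂,l₃)=(2,4,4): N and (l;000)² cancel in I_A²/I_B².
A: Δ = 2!·2!·6!/11! = 1/13860; Racah Σ t=0..1: t=0:+1/240 t=1:−1/96 = -1/160; ⇒ 3j(2 4 4; 1 1 -2)² = 27/1540, sgn -1
B: Δ = 2!·2!·6!/11! = 1/13860; Racah Σ t=0..1: t=0:+1/1440 t=1:−1/240 = -1/288; ⇒ 3j(2 4 4; 1 2 -3)² = 5/132, sgn +1
I_A²/I_B² = (27/1540)/(5/132) = 81/175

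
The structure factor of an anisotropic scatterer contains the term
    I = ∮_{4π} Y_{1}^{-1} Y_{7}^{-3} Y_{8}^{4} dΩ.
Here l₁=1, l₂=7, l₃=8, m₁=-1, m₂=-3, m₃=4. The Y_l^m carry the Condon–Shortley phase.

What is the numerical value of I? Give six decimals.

Checks pass: Σm=0; 16 even; l₃=8∈[6,8].
(2·1+1)(2·7+1)(2·8+1) = 765
Δ: 0! 2! 14! / 17! → 1/2040
sum: t=0:+1/25401600 = 1/25401600
3j²(1 7 8; 0 0 0) = Δ·Π!·Σ² = 8/255  (sign +1)
sum: t=0:+1/174182400 = 1/174182400
3j²(1 7 8; -1 -3 4) = Δ·Π!·Σ² = 11/340  (sign +1)
combine: 4πI² = 765·8/255·11/340 = 66/85
take √, sign +1: I = 0.24857507

0.248575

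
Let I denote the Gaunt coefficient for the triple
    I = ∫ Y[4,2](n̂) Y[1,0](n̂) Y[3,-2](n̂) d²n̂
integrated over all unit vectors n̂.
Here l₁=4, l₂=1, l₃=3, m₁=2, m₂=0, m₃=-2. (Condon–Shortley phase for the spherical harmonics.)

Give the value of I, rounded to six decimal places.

0.213244

Rules hold: Σm=0, L=8 even, 3≤3≤5.
N = 9·3·7 = 189
Δ = 2!·6!·0!/9! = 1/252
Racah Σ t=1..1: t=1:−1/36 = -1/36
⇒ 3j(4 1 3; 0 0 0)² = 4/63, sgn +1
Racah Σ t=1..1: t=1:−1/120 = -1/120
⇒ 3j(4 1 3; 2 0 -2)² = 1/21, sgn +1
4πI² = N·(3j₀)²·(3jₘ)² = 4/7
I = +1·√(0.571429/4π) = 0.21324362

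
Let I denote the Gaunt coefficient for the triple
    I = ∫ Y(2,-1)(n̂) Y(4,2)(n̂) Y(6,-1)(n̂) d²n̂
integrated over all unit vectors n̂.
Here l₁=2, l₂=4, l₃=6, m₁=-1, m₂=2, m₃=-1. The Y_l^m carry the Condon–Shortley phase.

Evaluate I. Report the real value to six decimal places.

m-sum 0 ✓  L=12 even ✓  2≤6≤6 ✓
Π(2lᵢ+1) = 5×9×13 = 585
triangle coeff Δ(2,4,6) = 1/6435
Σ_t [0,0]: t=0:+1/2304 = 1/2304
(3j)²=5/143 [(2 4 6; 0 0 0)], sign=+1
Σ_t [0,0]: t=0:+1/8640 = 1/8640
(3j)²=14/1287 [(2 4 6; -1 2 -1)], sign=-1
⇒ 4πI² = 350/1573
I = (-1)√(350/1573/(4π)) = -0.13306527

-0.133065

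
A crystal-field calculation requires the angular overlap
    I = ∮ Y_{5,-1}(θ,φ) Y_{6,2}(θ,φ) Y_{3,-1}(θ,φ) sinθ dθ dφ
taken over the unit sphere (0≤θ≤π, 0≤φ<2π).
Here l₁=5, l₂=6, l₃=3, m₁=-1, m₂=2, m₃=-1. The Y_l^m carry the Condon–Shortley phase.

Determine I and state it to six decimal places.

Checks pass: Σm=0; 14 even; l₃=3∈[1,11].
(2·5+1)(2·6+1)(2·3+1) = 1001
Δ: 8! 2! 4! / 15! → 1/675675
sum: t=3:−1/8640 t=4:+1/2304 t=5:−1/8640 = 7/34560
3j²(5 6 3; 0 0 0) = Δ·Π!·Σ² = 7/429  (sign -1)
sum: t=4:+1/27648 t=5:−1/4320 t=6:+1/11520 = -1/9216
3j²(5 6 3; -1 2 -1) = Δ·Π!·Σ² = 2/143  (sign -1)
combine: 4πI² = 1001·7/429·2/143 = 98/429
take √, sign +1: I = 0.13482780

0.134828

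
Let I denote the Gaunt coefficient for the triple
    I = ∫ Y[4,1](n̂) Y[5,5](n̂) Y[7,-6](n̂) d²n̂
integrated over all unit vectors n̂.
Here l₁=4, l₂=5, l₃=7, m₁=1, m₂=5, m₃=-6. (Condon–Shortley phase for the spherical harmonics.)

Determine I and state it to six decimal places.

-0.207103

m-sum 0 ✓  L=16 even ✓  1≤7≤9 ✓
Π(2lᵢ+1) = 9×11×15 = 1485
triangle coeff Δ(4,5,7) = 1/6126120
Σ_t [0,2]: t=0:+1/69120 t=1:−1/20736 t=2:+1/69120 = -1/51840
(3j)²=280/21879 [(4 5 7; 0 0 0)], sign=+1
Σ_t [2,2]: t=2:+1/9676800 = 1/9676800
(3j)²=27/952 [(4 5 7; 1 5 -6)], sign=-1
⇒ 4πI² = 2025/3757
I = (-1)√(2025/3757/(4π)) = -0.20710328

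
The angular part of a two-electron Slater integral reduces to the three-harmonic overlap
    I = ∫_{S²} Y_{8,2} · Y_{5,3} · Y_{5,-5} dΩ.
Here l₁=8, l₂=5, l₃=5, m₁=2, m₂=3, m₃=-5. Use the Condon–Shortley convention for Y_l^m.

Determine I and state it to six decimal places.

m-sum 0 ✓  L=18 even ✓  3≤5≤13 ✓
Π(2lᵢ+1) = 17×11×11 = 2057
triangle coeff Δ(8,5,5) = 1/37413090
Σ_t [3,5]: t=3:−1/1036800 t=4:+1/331776 t=5:−1/1036800 = 1/921600
(3j)²=490/46189 [(8 5 5; 0 0 0)], sign=-1
Σ_t [6,6]: t=6:+1/116121600 = 1/116121600
(3j)²=70/46189 [(8 5 5; 2 3 -5)], sign=+1
⇒ 4πI² = 34300/1037153
I = (-1)√(34300/1037153/(4π)) = -0.05130040

-0.051300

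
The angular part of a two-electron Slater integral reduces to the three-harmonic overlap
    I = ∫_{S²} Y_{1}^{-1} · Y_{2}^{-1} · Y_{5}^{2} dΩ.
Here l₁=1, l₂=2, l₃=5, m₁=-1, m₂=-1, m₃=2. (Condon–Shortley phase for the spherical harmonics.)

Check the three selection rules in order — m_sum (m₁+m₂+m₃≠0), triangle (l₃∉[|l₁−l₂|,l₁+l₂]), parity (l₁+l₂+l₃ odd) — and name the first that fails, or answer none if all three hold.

Σmᵢ = 0  ✓
l₃∈[|l₁−l₂|,l₁+l₂]=[1,3], have l₃=5  ✗
Σlᵢ = 8 ⇒ even

triangle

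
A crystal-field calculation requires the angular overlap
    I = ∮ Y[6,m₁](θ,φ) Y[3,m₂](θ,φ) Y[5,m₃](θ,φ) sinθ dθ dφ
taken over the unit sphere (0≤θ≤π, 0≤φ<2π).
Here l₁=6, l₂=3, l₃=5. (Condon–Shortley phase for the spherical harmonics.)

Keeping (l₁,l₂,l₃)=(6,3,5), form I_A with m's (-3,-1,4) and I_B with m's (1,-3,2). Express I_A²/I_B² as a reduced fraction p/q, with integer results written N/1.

72/49

l's match ⇒ only the (l;m) 3-j factors differ between A and B.
A: triangle coeff Δ(6,3,5) = 1/675675; Σ_t [1,2]: t=1:−1/241920 t=2:+1/40320 = 1/48384; (3j)²=24/1001 [(6 3 5; -3 -1 4)], sign=-1
B: triangle coeff Δ(6,3,5) = 1/675675; Σ_t [0,0]: t=0:+1/34560 = 1/34560; (3j)²=7/429 [(6 3 5; 1 -3 2)], sign=-1
I_A²/I_B² = (24/1001)/(7/429) = 72/49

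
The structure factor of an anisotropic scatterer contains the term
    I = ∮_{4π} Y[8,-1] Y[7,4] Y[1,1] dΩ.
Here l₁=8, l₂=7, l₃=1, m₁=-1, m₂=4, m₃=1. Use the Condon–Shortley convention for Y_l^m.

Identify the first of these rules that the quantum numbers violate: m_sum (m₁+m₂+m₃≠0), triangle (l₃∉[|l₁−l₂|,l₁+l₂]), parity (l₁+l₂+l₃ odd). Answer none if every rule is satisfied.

m_sum

m₁+m₂+m₃ = -1 + 4 + 1 = 4  ✗
triangle: |8−7|=1 ≤ l₃=1 ≤ 8+7=15
parity: l₁+l₂+l₃ = 16 is even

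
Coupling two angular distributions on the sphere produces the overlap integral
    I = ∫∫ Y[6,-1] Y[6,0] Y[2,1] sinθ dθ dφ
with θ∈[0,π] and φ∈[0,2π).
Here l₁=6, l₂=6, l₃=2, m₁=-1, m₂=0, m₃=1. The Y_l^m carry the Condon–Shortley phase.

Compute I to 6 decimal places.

Rules hold: Σm=0, L=14 even, 0≤2≤12.
N = 13·13·5 = 845
Δ = 10!·2!·2!/15! = 1/90090
Racah Σ t=4..6: t=4:+1/69120 t=5:−1/14400 t=6:+1/69120 = -7/172800
⇒ 3j(6 6 2; 0 0 0)² = 14/715, sgn -1
Racah Σ t=5..6: t=5:−1/28800 t=6:+1/34560 = -1/172800
⇒ 3j(6 6 2; -1 0 1)² = 1/1430, sgn +1
4πI² = N·(3j₀)²·(3jₘ)² = 7/605
I = -1·√(0.0115702/4π) = -0.03034355

-0.030344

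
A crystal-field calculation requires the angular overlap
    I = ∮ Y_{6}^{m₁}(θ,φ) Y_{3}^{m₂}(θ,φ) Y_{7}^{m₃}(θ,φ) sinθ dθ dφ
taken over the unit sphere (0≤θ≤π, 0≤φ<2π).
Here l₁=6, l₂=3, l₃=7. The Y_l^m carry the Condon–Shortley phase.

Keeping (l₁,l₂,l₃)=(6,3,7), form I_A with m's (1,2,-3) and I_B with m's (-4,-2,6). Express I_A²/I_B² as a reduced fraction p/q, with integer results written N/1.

Same 6,3,7: normalisation and zero-m 3j drop out of the ratio.
A: Δ: 2! 10! 4! / 17! → 1/2042040; sum: t=1:−1/414720 t=2:+1/362880 = 1/2903040; 3j²(6 3 7; 1 2 -3) = Δ·Π!·Σ² = 25/68068  (sign +1)
B: Δ: 2! 10! 4! / 17! → 1/2042040; sum: t=0:+1/43545600 t=1:−1/8709120 = -1/10886400; 3j²(6 3 7; -4 -2 6) = Δ·Π!·Σ² = 8/357  (sign +1)
I_A²/I_B² = (25/68068)/(8/357) = 75/4576

75/4576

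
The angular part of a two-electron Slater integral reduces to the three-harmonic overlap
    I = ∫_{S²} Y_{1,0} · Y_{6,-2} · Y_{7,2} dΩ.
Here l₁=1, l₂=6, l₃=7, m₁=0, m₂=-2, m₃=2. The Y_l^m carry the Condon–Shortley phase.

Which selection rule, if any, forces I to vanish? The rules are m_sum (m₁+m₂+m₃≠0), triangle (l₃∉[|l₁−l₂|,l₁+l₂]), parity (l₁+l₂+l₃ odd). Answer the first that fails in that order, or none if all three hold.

azimuthal sum: 0 − 2 + 2 = 0  ✓
5 ≤ 7 ≤ 7 (triangle on l)  ✓
L = 1 + 6 + 7 = 14 (even)  ✓

none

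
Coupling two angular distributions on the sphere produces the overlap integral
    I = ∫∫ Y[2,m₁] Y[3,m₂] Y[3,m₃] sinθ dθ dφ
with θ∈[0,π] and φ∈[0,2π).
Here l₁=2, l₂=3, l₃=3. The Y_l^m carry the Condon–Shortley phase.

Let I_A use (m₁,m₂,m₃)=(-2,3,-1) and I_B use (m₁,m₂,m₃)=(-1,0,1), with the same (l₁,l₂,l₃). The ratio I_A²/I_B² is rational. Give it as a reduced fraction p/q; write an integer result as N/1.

Same 2,3,3: normalisation and zero-m 3j drop out of the ratio.
A: Δ: 2! 2! 4! / 9! → 1/3780; sum: t=2:+1/96 = 1/96; 3j²(2 3 3; -2 3 -1) = Δ·Π!·Σ² = 1/42  (sign +1)
B: Δ: 2! 2! 4! / 9! → 1/3780; sum: t=1:−1/8 t=2:+1/12 = -1/24; 3j²(2 3 3; -1 0 1) = Δ·Π!·Σ² = 1/210  (sign -1)
I_A²/I_B² = (1/42)/(1/210) = 5/1

5/1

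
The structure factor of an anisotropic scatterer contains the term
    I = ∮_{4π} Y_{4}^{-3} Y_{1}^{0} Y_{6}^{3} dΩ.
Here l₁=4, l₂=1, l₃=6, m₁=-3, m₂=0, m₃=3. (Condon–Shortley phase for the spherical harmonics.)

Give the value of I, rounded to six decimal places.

0.000000

l₃=6 ∉ [3,5] — triangle fails ⇒ I = 0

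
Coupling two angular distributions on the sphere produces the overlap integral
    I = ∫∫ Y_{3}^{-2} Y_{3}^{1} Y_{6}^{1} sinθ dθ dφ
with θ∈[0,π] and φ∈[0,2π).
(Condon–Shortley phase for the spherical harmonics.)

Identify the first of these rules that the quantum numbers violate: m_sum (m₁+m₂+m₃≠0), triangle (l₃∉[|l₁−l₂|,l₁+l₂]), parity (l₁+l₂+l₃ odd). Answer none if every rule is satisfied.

azimuthal sum: -2 + 1 + 1 = 0  ✓
0 ≤ 6 ≤ 6 (triangle on l)  ✓
L = 3 + 3 + 6 = 12 (even)  ✓

none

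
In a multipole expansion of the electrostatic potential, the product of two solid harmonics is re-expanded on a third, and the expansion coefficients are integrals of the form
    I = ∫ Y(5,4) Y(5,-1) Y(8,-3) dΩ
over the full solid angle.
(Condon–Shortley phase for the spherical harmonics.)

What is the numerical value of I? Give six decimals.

Rules hold: Σm=0, L=18 even, 0≤8≤10.
N = 11·11·17 = 2057
Δ = 2!·8!·8!/19! = 1/37413090
Racah Σ t=0..2: t=0:+1/1036800 t=1:−1/331776 t=2:+1/1036800 = -1/921600
⇒ 3j(5 5 8; 0 0 0)² = 490/46189, sgn -1
Racah Σ t=0..1: t=0:+1/5806080 t=1:−1/29030400 = 1/7257600
⇒ 3j(5 5 8; 4 -1 -3)² = 64/4199, sgn -1
4πI² = N·(3j₀)²·(3jₘ)² = 344960/1037153
I = +1·√(0.332603/4π) = 0.16268894

0.162689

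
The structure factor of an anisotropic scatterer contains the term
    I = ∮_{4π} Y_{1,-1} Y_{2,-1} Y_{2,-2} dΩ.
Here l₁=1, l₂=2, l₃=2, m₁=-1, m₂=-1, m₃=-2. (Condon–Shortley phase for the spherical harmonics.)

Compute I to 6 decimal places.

m-sum = -1 − 1 − 2 = -4 ≠ 0 ⇒ I = 0

0.000000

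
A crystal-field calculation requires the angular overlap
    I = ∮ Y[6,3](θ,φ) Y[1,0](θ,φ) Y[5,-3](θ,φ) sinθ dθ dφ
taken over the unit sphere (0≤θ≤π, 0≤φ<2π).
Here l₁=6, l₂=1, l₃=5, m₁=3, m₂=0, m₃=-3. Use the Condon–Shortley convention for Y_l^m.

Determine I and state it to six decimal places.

-0.212310

Rules hold: Σm=0, L=12 even, 5≤5≤7.
N = 13·3·11 = 429
Δ = 2!·10!·0!/13! = 1/858
Racah Σ t=1..1: t=1:−1/14400 = -1/14400
⇒ 3j(6 1 5; 0 0 0)² = 6/143, sgn +1
Racah Σ t=1..1: t=1:−1/80640 = -1/80640
⇒ 3j(6 1 5; 3 0 -3)² = 9/286, sgn -1
4πI² = N·(3j₀)²·(3jₘ)² = 81/143
I = -1·√(0.566434/4π) = -0.21230956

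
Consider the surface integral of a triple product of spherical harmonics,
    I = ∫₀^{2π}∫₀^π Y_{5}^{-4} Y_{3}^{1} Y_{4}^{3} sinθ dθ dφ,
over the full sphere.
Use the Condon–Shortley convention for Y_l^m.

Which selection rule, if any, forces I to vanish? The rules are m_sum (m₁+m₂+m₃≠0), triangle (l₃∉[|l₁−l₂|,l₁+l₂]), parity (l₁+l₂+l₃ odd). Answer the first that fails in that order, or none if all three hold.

none

azimuthal sum: -4 + 1 + 3 = 0  ✓
2 ≤ 4 ≤ 8 (triangle on l)  ✓
L = 5 + 3 + 4 = 12 (even)  ✓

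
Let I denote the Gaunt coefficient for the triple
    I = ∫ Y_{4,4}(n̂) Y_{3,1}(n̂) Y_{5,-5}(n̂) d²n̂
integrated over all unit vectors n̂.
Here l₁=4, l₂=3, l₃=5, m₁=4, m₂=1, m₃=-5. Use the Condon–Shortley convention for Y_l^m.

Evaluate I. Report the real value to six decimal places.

0.189625

m-sum 0 ✓  L=12 even ✓  1≤5≤7 ✓
Π(2lᵢ+1) = 9×7×11 = 693
triangle coeff Δ(4,3,5) = 1/180180
Σ_t [0,2]: t=0:+1/576 t=1:−1/144 t=2:+1/576 = -1/288
(3j)²=20/1001 [(4 3 5; 0 0 0)], sign=+1
Σ_t [0,0]: t=0:+1/34560 = 1/34560
(3j)²=14/429 [(4 3 5; 4 1 -5)], sign=+1
⇒ 4πI² = 840/1859
I = (+1)√(840/1859/(4π)) = 0.18962475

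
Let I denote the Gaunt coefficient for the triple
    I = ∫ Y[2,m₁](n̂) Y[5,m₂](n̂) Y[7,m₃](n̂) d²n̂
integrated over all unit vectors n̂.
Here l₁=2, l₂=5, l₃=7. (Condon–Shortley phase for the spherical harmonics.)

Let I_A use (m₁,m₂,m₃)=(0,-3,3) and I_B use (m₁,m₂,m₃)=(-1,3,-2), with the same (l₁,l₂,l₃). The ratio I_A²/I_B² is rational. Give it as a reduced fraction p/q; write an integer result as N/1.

3/1

l's match ⇒ only the (l;m) 3-j factors differ between A and B.
A: triangle coeff Δ(2,5,7) = 1/15015; Σ_t [0,0]: t=0:+1/322560 = 1/322560; (3j)²=18/1001 [(2 5 7; 0 -3 3)], sign=+1
B: triangle coeff Δ(2,5,7) = 1/15015; Σ_t [0,0]: t=0:+1/483840 = 1/483840; (3j)²=6/1001 [(2 5 7; -1 3 -2)], sign=-1
I_A²/I_B² = (18/1001)/(6/1001) = 3/1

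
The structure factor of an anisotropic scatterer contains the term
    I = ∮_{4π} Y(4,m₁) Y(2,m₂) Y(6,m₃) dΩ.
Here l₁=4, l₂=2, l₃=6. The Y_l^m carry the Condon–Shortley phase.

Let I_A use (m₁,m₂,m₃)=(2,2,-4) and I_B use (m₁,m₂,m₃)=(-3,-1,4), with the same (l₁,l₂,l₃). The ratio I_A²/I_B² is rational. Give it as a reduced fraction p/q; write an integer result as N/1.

Same 4,2,6: normalisation and zero-m 3j drop out of the ratio.
A: Δ: 0! 8! 4! / 13! → 1/6435; sum: t=0:+1/34560 = 1/34560; 3j²(4 2 6; 2 2 -4) = Δ·Π!·Σ² = 14/429  (sign +1)
B: Δ: 0! 8! 4! / 13! → 1/6435; sum: t=0:+1/30240 = 1/30240; 3j²(4 2 6; -3 -1 4) = Δ·Π!·Σ² = 16/429  (sign +1)
I_A²/I_B² = (14/429)/(16/429) = 7/8

7/8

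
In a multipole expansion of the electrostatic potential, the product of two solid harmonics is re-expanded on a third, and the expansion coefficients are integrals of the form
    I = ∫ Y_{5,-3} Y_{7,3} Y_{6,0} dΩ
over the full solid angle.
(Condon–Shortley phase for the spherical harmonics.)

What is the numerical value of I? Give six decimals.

0.130140

Checks pass: Σm=0; 18 even; l₃=6∈[2,12].
(2·5+1)(2·7+1)(2·6+1) = 2145
Δ: 6! 4! 8! / 19! → 1/174594420
sum: t=1:−1/4147200 t=2:+1/207360 t=3:−1/82944 t=4:+1/207360 t=5:−1/4147200 = -1/345600
3j²(5 7 6; 0 0 0) = Δ·Π!·Σ² = 420/46189  (sign -1)
sum: t=4:+1/1658880 t=5:−1/518400 t=6:+1/1658880 = -1/1382400
3j²(5 7 6; -3 3 0) = Δ·Π!·Σ² = 504/46189  (sign -1)
combine: 4πI² = 2145·420/46189·504/46189 = 3175200/14919047
take √, sign +1: I = 0.13013978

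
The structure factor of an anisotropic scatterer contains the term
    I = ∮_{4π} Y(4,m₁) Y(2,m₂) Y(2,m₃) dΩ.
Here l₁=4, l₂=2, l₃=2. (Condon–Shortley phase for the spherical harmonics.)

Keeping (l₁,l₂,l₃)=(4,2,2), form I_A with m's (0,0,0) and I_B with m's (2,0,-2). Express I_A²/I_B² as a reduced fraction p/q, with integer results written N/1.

Same 4,2,2: normalisation and zero-m 3j drop out of the ratio.
A: Δ: 4! 4! 0! / 9! → 1/630; sum: t=2:+1/16 = 1/16; 3j²(4 2 2; 0 0 0) = Δ·Π!·Σ² = 2/35  (sign +1)
B: Δ: 4! 4! 0! / 9! → 1/630; sum: t=2:+1/96 = 1/96; 3j²(4 2 2; 2 0 -2) = Δ·Π!·Σ² = 1/42  (sign +1)
I_A²/I_B² = (2/35)/(1/42) = 12/5

12/5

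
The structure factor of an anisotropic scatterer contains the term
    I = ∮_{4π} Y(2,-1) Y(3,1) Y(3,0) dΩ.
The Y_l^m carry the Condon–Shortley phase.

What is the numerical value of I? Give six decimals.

m-sum 0 ✓  L=8 even ✓  1≤3≤5 ✓
Π(2lᵢ+1) = 5×7×7 = 245
triangle coeff Δ(2,3,3) = 1/3780
Σ_t [0,2]: t=0:+1/24 t=1:−1/4 t=2:+1/24 = -1/6
(3j)²=4/105 [(2 3 3; 0 0 0)], sign=+1
Σ_t [1,2]: t=1:−1/12 t=2:+1/8 = 1/24
(3j)²=1/210 [(2 3 3; -1 1 0)], sign=-1
⇒ 4πI² = 2/45
I = (-1)√(2/45/(4π)) = -0.05947080

-0.059471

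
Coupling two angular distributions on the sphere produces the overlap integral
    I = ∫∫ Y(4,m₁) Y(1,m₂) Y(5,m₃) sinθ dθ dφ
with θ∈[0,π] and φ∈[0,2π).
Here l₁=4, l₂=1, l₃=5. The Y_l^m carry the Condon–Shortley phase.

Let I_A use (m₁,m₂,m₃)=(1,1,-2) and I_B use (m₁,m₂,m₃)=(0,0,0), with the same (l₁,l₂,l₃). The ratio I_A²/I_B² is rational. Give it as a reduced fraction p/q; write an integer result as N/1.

l's match ⇒ only the (l;m) 3-j factors differ between A and B.
A: triangle coeff Δ(4,1,5) = 1/495; Σ_t [0,0]: t=0:+1/1440 = 1/1440; (3j)²=7/165 [(4 1 5; 1 1 -2)], sign=-1
B: triangle coeff Δ(4,1,5) = 1/495; Σ_t [0,0]: t=0:+1/576 = 1/576; (3j)²=5/99 [(4 1 5; 0 0 0)], sign=-1
I_A²/I_B² = (7/165)/(5/99) = 21/25

21/25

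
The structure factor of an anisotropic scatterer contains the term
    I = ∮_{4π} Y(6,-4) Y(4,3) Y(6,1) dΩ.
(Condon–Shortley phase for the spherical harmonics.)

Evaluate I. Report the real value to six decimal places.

-0.154578

Rules hold: Σm=0, L=16 even, 2≤6≤10.
N = 13·9·13 = 1521
Δ = 4!·8!·4!/17! = 1/15315300
Racah Σ t=0..4: t=0:+1/829440 t=1:−1/25920 t=2:+1/9216 t=3:−1/25920 t=4:+1/829440 = 7/207360
⇒ 3j(6 4 6; 0 0 0)² = 28/2431, sgn +1
Racah Σ t=3..4: t=3:−1/725760 t=4:+1/207360 = 1/290304
⇒ 3j(6 4 6; -4 3 1)² = 125/7293, sgn -1
4πI² = N·(3j₀)²·(3jₘ)² = 10500/34969
I = -1·√(0.300266/4π) = -0.15457815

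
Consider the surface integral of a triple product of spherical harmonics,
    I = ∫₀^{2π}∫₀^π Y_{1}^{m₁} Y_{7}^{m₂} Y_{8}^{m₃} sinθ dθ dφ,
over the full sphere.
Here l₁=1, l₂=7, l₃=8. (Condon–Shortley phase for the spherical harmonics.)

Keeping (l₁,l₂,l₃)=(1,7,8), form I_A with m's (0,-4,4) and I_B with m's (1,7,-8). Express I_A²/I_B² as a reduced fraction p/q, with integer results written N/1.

2/5

Same 1,7,8: normalisation and zero-m 3j drop out of the ratio.
A: Δ: 0! 2! 14! / 17! → 1/2040; sum: t=0:+1/239500800 = 1/239500800; 3j²(1 7 8; 0 -4 4) = Δ·Π!·Σ² = 2/85  (sign +1)
B: Δ: 0! 2! 14! / 17! → 1/2040; sum: t=0:+1/174356582400 = 1/174356582400; 3j²(1 7 8; 1 7 -8) = Δ·Π!·Σ² = 1/17  (sign +1)
I_A²/I_B² = (2/85)/(1/17) = 2/5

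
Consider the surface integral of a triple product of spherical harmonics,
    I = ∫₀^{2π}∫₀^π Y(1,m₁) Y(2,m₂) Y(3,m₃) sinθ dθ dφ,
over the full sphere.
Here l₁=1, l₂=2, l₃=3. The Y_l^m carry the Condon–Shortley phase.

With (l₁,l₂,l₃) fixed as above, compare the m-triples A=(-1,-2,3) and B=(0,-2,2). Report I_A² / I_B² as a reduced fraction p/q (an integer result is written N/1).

l's match ⇒ only the (l;m) 3-j factors differ between A and B.
A: triangle coeff Δ(1,2,3) = 1/105; Σ_t [0,0]: t=0:+1/48 = 1/48; (3j)²=1/7 [(1 2 3; -1 -2 3)], sign=+1
B: triangle coeff Δ(1,2,3) = 1/105; Σ_t [0,0]: t=0:+1/24 = 1/24; (3j)²=1/21 [(1 2 3; 0 -2 2)], sign=-1
I_A²/I_B² = (1/7)/(1/21) = 3/1

3/1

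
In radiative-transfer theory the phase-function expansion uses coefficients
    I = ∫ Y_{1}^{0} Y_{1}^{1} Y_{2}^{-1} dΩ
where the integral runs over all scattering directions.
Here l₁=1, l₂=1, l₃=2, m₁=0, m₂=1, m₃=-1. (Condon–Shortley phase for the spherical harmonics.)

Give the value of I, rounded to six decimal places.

m-sum 0 ✓  L=4 even ✓  0≤2≤2 ✓
Π(2lᵢ+1) = 3×3×5 = 45
triangle coeff Δ(1,1,2) = 1/30
Σ_t [0,0]: t=0:+1/1 = 1/1
(3j)²=2/15 [(1 1 2; 0 0 0)], sign=+1
Σ_t [0,0]: t=0:+1/2 = 1/2
(3j)²=1/10 [(1 1 2; 0 1 -1)], sign=-1
⇒ 4πI² = 3/5
I = (-1)√(3/5/(4π)) = -0.21850969

-0.218510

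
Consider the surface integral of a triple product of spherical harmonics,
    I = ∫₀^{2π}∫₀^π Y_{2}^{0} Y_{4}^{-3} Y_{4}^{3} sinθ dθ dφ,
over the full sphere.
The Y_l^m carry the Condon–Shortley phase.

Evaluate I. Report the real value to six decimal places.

Rules hold: Σm=0, L=10 even, 2≤4≤6.
N = 5·9·9 = 405
Δ = 2!·2!·6!/11! = 1/13860
Racah Σ t=0..2: t=0:+1/192 t=1:−1/36 t=2:+1/192 = -5/288
⇒ 3j(2 4 4; 0 0 0)² = 20/693, sgn -1
Racah Σ t=0..1: t=0:+1/480 t=1:−1/720 = 1/1440
⇒ 3j(2 4 4; 0 -3 3)² = 7/1980, sgn -1
4πI² = N·(3j₀)²·(3jₘ)² = 5/121
I = +1·√(0.0413223/4π) = 0.05734392

0.057344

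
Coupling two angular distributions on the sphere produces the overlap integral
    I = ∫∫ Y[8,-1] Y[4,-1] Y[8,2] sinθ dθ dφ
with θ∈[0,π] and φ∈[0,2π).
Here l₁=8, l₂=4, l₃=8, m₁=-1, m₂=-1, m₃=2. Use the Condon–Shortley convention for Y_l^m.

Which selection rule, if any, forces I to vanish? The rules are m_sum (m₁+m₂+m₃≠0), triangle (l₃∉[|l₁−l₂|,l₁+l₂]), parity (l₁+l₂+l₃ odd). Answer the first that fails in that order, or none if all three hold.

none

m₁+m₂+m₃ = -1 − 1 + 2 = 0  ✓
triangle: |8−4|=4 ≤ l₃=8 ≤ 8+4=12  ✓
parity: l₁+l₂+l₃ = 20 is even  ✓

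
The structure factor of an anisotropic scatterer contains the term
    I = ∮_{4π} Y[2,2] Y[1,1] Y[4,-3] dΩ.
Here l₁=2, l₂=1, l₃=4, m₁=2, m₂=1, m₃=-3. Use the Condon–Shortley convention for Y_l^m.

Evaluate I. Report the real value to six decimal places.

l₃=4 ∉ [1,3] — triangle fails ⇒ I = 0

0.000000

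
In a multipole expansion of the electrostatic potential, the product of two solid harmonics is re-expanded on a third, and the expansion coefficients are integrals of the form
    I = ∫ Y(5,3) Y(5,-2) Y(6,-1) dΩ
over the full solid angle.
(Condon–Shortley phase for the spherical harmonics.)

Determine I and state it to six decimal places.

0.016235

Rules hold: Σm=0, L=16 even, 0≤6≤10.
N = 11·11·13 = 1573
Δ = 4!·6!·6!/17! = 1/28588560
Racah Σ t=0..4: t=0:+1/345600 t=1:−1/13824 t=2:+1/5184 t=3:−1/13824 t=4:+1/345600 = 7/129600
⇒ 3j(5 5 6; 0 0 0)² = 80/7293, sgn +1
Racah Σ t=0..2: t=0:+1/41472 t=1:−1/34560 t=2:+1/345600 = -1/518400
⇒ 3j(5 5 6; 3 -2 -1)² = 7/36465, sgn +1
4πI² = N·(3j₀)²·(3jₘ)² = 112/33813
I = +1·√(0.00331234/4π) = 0.01623537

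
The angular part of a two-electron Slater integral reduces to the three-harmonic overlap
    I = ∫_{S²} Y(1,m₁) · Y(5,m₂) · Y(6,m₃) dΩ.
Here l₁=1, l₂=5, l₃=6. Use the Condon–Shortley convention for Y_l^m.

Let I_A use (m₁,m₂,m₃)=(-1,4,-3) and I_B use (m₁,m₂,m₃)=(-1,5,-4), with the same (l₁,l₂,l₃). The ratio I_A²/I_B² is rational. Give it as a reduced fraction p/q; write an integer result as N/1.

3/1

l's match ⇒ only the (l;m) 3-j factors differ between A and B.
A: triangle coeff Δ(1,5,6) = 1/858; Σ_t [0,0]: t=0:+1/725760 = 1/725760; (3j)²=1/286 [(1 5 6; -1 4 -3)], sign=-1
B: triangle coeff Δ(1,5,6) = 1/858; Σ_t [0,0]: t=0:+1/7257600 = 1/7257600; (3j)²=1/858 [(1 5 6; -1 5 -4)], sign=+1
I_A²/I_B² = (1/286)/(1/858) = 3/1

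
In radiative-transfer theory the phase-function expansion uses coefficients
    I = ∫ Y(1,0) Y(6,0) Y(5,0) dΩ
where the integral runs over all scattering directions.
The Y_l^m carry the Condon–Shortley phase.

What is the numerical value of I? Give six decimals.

0.245154

Rules hold: Σm=0, L=12 even, 5≤5≤7.
N = 3·13·11 = 429
Δ = 2!·0!·10!/13! = 1/858
Racah Σ t=1..1: t=1:−1/14400 = -1/14400
⇒ 3j(1 6 5; 0 0 0)² = 6/143, sgn +1
(m-triple is (0,0,0) — same symbol as above.)
4πI² = N·(3j₀)²·(3jₘ)² = 108/143
I = +1·√(0.755245/4π) = 0.24515397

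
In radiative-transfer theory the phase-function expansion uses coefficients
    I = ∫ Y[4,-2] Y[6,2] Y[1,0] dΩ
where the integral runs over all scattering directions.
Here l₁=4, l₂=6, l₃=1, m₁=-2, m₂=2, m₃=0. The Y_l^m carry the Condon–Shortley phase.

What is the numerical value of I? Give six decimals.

|4−6|≤1≤4+6 violated ⇒ I = 0

0.000000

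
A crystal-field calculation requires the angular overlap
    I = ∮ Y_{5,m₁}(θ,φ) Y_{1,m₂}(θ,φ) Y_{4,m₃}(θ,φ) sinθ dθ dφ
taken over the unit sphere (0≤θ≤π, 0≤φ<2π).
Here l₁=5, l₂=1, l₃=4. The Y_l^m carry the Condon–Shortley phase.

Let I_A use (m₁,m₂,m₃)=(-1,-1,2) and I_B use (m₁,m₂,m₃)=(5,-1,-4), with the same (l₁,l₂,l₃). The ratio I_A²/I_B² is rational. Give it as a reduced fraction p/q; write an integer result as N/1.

Same 5,1,4: normalisation and zero-m 3j drop out of the ratio.
A: Δ: 2! 8! 0! / 11! → 1/495; sum: t=0:+1/2880 = 1/2880; 3j²(5 1 4; -1 -1 2) = Δ·Π!·Σ² = 2/165  (sign +1)
B: Δ: 2! 8! 0! / 11! → 1/495; sum: t=0:+1/80640 = 1/80640; 3j²(5 1 4; 5 -1 -4) = Δ·Π!·Σ² = 1/11  (sign +1)
I_A²/I_B² = (2/165)/(1/11) = 2/15

2/15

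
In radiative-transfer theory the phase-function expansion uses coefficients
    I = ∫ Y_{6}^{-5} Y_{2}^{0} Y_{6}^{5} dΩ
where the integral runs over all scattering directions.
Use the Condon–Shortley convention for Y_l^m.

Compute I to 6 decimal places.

0.126157

Checks pass: Σm=0; 14 even; l₃=6∈[4,8].
(2·6+1)(2·2+1)(2·6+1) = 845
Δ: 2! 10! 2! / 15! → 1/90090
sum: t=0:+1/69120 t=1:−1/14400 t=2:+1/69120 = -7/172800
3j²(6 2 6; 0 0 0) = Δ·Π!·Σ² = 14/715  (sign -1)
sum: t=1:−1/3628800 t=2:+1/1451520 = 1/2419200
3j²(6 2 6; -5 0 5) = Δ·Π!·Σ² = 11/910  (sign -1)
combine: 4πI² = 845·14/715·11/910 = 1/5
take √, sign +1: I = 0.12615663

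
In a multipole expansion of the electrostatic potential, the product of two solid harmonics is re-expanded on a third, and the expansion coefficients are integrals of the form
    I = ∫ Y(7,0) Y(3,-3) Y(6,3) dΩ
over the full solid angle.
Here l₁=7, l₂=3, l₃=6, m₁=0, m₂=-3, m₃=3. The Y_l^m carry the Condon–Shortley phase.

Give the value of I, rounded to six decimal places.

Checks pass: Σm=0; 16 even; l₃=6∈[4,10].
(2·7+1)(2·3+1)(2·6+1) = 1365
Δ: 4! 10! 2! / 17! → 1/2042040
sum: t=1:−1/207360 t=2:+1/57600 t=3:−1/207360 = 1/129600
3j²(7 3 6; 0 0 0) = Δ·Π!·Σ² = 168/12155  (sign +1)
sum: t=0:+1/1451520 = 1/1451520
3j²(7 3 6; 0 -3 3) = Δ·Π!·Σ² = 45/4862  (sign -1)
combine: 4πI² = 1365·168/12155·45/4862 = 79380/454597
take √, sign -1: I = -0.11787924

-0.117879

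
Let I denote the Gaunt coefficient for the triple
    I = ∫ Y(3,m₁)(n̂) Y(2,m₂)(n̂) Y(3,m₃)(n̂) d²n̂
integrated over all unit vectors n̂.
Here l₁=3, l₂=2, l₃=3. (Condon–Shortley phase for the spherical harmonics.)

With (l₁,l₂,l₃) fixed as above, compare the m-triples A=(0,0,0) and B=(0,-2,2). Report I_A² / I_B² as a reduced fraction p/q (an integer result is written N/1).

l's match ⇒ only the (l;m) 3-j factors differ between A and B.
A: triangle coeff Δ(3,2,3) = 1/3780; Σ_t [0,2]: t=0:+1/24 t=1:−1/4 t=2:+1/24 = -1/6; (3j)²=4/105 [(3 2 3; 0 0 0)], sign=+1
B: triangle coeff Δ(3,2,3) = 1/3780; Σ_t [0,0]: t=0:+1/24 = 1/24; (3j)²=1/21 [(3 2 3; 0 -2 2)], sign=-1
I_A²/I_B² = (4/105)/(1/21) = 4/5

4/5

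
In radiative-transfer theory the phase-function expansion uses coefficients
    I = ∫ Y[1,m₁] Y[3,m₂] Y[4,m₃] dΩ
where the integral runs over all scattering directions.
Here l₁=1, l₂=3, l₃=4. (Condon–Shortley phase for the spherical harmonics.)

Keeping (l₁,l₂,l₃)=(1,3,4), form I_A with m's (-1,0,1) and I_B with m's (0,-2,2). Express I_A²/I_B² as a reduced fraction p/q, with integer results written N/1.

5/6

Same 1,3,4: normalisation and zero-m 3j drop out of the ratio.
A: Δ: 0! 2! 6! / 9! → 1/252; sum: t=0:+1/72 = 1/72; 3j²(1 3 4; -1 0 1) = Δ·Π!·Σ² = 5/126  (sign -1)
B: Δ: 0! 2! 6! / 9! → 1/252; sum: t=0:+1/120 = 1/120; 3j²(1 3 4; 0 -2 2) = Δ·Π!·Σ² = 1/21  (sign +1)
I_A²/I_B² = (5/126)/(1/21) = 5/6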